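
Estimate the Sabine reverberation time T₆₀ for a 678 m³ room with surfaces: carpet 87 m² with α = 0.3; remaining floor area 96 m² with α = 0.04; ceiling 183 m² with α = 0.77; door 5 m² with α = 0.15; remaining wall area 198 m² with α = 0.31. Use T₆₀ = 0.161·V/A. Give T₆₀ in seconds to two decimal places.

A = Σ Sᵢαᵢ = 87·0.3 + 96·0.04 + 183·0.77 + 5·0.15 + 198·0.31 = 232.98 m².
T₆₀ = 0.161 × 678 / 232.98 = 0.469 s.

0.47 s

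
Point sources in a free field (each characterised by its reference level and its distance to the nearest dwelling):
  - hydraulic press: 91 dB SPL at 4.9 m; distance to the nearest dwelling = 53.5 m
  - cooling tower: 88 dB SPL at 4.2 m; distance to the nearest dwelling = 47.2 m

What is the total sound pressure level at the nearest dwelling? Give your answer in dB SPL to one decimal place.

First find each source's level at the receiver (point-source: −20·log₁₀(r/r_ref)), then combine on an intensity basis.
hydraulic press: 91 − 20·log₁₀(53.5/4.9) = 91 − 20.76 = 70.24 dB SPL.
cooling tower: 88 − 20·log₁₀(47.2/4.2) = 88 − 21.01 = 66.99 dB SPL.
Σ 10^(L/10) = 1.556e+07 → L_total = 10·log₁₀(1.556e+07) = 71.92 dB SPL.

71.9 dB SPL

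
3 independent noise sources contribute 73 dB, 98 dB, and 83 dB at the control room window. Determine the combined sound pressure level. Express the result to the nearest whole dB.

98 dB

Incoherent sources combine by intensity addition: L_total = 10·log₁₀(Σ 10^(L_i/10)).
Σ 10^(L/10) = 10^(73/10) + 10^(98/10) + 10^(83/10) = 6.529e+09.
L_total = 10·log₁₀(6.529e+09) = 98.15 dB.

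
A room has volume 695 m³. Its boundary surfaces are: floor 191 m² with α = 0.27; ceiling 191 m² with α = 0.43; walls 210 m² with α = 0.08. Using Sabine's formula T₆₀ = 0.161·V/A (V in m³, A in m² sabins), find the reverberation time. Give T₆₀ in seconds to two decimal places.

Total absorption A = 191·0.27 + 191·0.43 + 210·0.08 = 150.50 m² sabins.
T₆₀ = 0.161 × 695 / 150.50 = 0.743 s.

0.74 s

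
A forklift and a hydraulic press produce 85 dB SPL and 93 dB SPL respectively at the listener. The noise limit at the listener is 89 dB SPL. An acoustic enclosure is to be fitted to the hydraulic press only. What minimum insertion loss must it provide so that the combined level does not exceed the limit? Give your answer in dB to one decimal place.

Everything except the hydraulic press sums to 10^(85/10) = 3.162e+08 in linear terms, 85.00 dB SPL.
The limit corresponds to 10^(89/10) = 7.943e+08; subtracting the fixed part leaves 4.781e+08 for the hydraulic press, i.e. 86.80 dB SPL.
Required insertion loss = 93 − 86.80 = 6.20 dB.

6.2 dB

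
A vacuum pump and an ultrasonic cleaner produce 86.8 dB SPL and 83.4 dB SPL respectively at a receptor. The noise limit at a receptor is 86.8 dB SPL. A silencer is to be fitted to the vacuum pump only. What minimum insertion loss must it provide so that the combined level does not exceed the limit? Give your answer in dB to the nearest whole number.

3 dB

Fixed contribution from the other source: Σ 10^(L/10) = 10^(83.4/10) = 2.188e+08 (83.40 dB SPL).
To meet 86.8 dB SPL overall, the treated vacuum pump may contribute at most 10^(86.8/10) − 2.188e+08 = 2.599e+08, i.e. 84.15 dB SPL.
Required insertion loss = 86.8 − 84.15 = 2.65 dB.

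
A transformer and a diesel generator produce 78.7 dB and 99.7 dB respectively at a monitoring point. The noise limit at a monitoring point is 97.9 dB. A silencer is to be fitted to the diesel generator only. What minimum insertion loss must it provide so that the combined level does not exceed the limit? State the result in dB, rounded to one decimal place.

1.9 dB

The untreated sources together contribute 10^(78.7/10) = 7.413e+07, i.e. 78.70 dB.
To meet 97.9 dB overall, the treated diesel generator may contribute at most 10^(97.9/10) − 7.413e+07 = 6.092e+09, i.e. 97.85 dB.
Required insertion loss = 99.7 − 97.85 = 1.85 dB.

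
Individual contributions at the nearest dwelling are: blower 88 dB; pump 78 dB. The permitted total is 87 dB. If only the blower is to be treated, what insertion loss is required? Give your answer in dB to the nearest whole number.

2 dB

Fixed contribution from the other source: Σ 10^(L/10) = 10^(78/10) = 6.310e+07 (78.00 dB).
To meet 87 dB overall, the treated blower may contribute at most 10^(87/10) − 6.310e+07 = 4.381e+08, i.e. 86.42 dB.
So the blower must be reduced from 88 to 86.42 dB: IL = 1.58 dB.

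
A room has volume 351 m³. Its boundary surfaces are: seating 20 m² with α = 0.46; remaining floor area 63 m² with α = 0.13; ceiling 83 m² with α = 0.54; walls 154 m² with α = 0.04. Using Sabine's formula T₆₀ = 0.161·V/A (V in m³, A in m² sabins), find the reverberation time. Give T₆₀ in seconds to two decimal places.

0.83 s

A = Σ Sᵢαᵢ = 20·0.46 + 63·0.13 + 83·0.54 + 154·0.04 = 68.37 m².
T₆₀ = 0.161·V/A = 0.161·351/68.37 = 0.827 s.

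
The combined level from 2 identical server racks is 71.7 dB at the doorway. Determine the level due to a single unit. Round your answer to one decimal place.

2 equal contributions raise the level by 10·log₁₀ 2 = 3.010 dB, so each unit alone gives 71.7 − 3.010.

68.7 dB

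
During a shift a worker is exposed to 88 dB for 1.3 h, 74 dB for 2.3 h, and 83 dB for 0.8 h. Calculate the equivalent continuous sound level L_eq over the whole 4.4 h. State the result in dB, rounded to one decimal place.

The energy average is taken in the linear domain: L_eq = 10·log₁₀[(Σ tᵢ·10^(Lᵢ/10))/T], T = 4.4 h.
Σ tᵢ·10^(Lᵢ/10) = 1.3·10^(88/10) + 2.3·10^(74/10) + 0.8·10^(83/10) = 1.038e+09.
L_eq = 10·log₁₀(1.038e+09/4.4) = 83.73 dB.

83.7 dB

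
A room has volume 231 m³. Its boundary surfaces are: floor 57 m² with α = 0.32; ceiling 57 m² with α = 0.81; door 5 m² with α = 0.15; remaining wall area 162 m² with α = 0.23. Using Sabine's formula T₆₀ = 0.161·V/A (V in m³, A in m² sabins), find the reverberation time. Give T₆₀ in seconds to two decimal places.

Total absorption A = 57·0.32 + 57·0.81 + 5·0.15 + 162·0.23 = 102.42 m² sabins.
T₆₀ = 0.161 × 231 / 102.42 = 0.363 s.

0.36 s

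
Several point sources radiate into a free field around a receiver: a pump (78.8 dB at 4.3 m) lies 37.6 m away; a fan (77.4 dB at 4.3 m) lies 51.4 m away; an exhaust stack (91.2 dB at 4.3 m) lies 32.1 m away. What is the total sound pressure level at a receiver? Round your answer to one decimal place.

74.0 dB

First find each source's level at the receiver (point-source: −20·log₁₀(r/r_ref)), then combine on an intensity basis.
pump: 78.8 − 20·log₁₀(37.6/4.3) = 78.8 − 18.83 = 59.97 dB.
fan: 77.4 − 20·log₁₀(51.4/4.3) = 77.4 − 21.55 = 55.85 dB.
exhaust stack: 91.2 − 20·log₁₀(32.1/4.3) = 91.2 − 17.46 = 73.74 dB.
Σ 10^(L/10) = 2.503e+07 → L_total = 10·log₁₀(2.503e+07) = 73.98 dB.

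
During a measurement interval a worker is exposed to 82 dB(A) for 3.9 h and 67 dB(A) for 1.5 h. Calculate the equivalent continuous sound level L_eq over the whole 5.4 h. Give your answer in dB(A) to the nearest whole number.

81 dB(A)

The energy average is taken in the linear domain: L_eq = 10·log₁₀[(Σ tᵢ·10^(Lᵢ/10))/T], T = 5.4 h.
Σ tᵢ·10^(Lᵢ/10) = 3.9·10^(82/10) + 1.5·10^(67/10) = 6.256e+08.
L_eq = 10·log₁₀(6.256e+08/5.4) = 80.64 dB(A).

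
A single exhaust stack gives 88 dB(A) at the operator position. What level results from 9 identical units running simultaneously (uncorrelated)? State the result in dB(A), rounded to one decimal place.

L_total = L₁ + 10·log₁₀ N for N identical incoherent sources.
L_total = 88 + 10·log₁₀(9) = 88 + 9.542 = 97.54 dB(A).

97.5 dB(A)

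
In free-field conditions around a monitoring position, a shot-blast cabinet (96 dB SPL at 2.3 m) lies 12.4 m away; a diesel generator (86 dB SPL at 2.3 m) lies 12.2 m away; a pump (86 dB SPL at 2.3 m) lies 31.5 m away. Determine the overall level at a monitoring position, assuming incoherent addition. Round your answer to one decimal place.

81.9 dB SPL

First find each source's level at the receiver (point-source: −20·log₁₀(r/r_ref)), then combine on an intensity basis.
shot-blast cabinet: 96 − 20·log₁₀(12.4/2.3) = 96 − 14.63 = 81.37 dB SPL.
diesel generator: 86 − 20·log₁₀(12.2/2.3) = 86 − 14.49 = 71.51 dB SPL.
pump: 86 − 20·log₁₀(31.5/2.3) = 86 − 22.73 = 63.27 dB SPL.
Σ 10^(L/10) = 1.532e+08 → L_total = 10·log₁₀(1.532e+08) = 81.85 dB SPL.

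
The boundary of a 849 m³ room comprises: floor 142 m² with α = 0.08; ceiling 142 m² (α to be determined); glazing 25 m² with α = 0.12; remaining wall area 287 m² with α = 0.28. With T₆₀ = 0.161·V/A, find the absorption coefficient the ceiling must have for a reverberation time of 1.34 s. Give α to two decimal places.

From T₆₀ = 0.161·V/A, the target T₆₀ = 1.34 s needs A = 0.161·849/1.34 = 102.01 m².
Absorption from the other surfaces = 142·0.08 + 25·0.12 + 287·0.28 = 94.72 m², so the ceiling must supply 7.29 m² over 142 m².
α = 7.29/142 = 0.051.

0.05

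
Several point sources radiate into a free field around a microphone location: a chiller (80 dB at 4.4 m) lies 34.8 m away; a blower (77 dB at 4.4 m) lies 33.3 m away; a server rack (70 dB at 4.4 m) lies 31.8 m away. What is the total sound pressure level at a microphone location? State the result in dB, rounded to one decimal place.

Propagate each source to the receiver with L = L_ref − 20·log₁₀(r/r_ref), then add intensities.
chiller: 80 − 20·log₁₀(34.8/4.4) = 80 − 17.96 = 62.04 dB.
blower: 77 − 20·log₁₀(33.3/4.4) = 77 − 17.58 = 59.42 dB.
server rack: 70 − 20·log₁₀(31.8/4.4) = 70 − 17.18 = 52.82 dB.
Σ 10^(L/10) = 2.665e+06 → L_total = 10·log₁₀(2.665e+06) = 64.26 dB.

64.3 dB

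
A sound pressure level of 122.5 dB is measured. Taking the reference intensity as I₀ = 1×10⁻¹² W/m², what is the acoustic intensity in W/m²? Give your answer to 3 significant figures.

I/I₀ = 10^(122.5/10) = 1.778e+12, so I = 1.778e+12 × 10⁻¹² W/m².

1.78 W/m²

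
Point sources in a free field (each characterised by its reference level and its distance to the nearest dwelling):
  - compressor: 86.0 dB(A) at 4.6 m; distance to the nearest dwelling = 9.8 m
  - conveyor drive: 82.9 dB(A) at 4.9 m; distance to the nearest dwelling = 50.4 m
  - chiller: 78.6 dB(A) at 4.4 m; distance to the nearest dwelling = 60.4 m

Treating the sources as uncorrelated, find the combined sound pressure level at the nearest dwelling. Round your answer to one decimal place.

First find each source's level at the receiver (point-source: −20·log₁₀(r/r_ref)), then combine on an intensity basis.
compressor: 86.0 − 20·log₁₀(9.8/4.6) = 86.0 − 6.57 = 79.43 dB(A).
conveyor drive: 82.9 − 20·log₁₀(50.4/4.9) = 82.9 − 20.24 = 62.66 dB(A).
chiller: 78.6 − 20·log₁₀(60.4/4.4) = 78.6 − 22.75 = 55.85 dB(A).
Σ 10^(L/10) = 8.994e+07 → L_total = 10·log₁₀(8.994e+07) = 79.54 dB(A).

79.5 dB(A)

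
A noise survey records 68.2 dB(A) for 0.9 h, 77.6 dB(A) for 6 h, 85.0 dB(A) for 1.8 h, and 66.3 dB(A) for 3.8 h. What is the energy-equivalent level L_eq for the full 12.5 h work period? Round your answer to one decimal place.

The energy average is taken in the linear domain: L_eq = 10·log₁₀[(Σ tᵢ·10^(Lᵢ/10))/T], T = 12.5 h.
Σ tᵢ·10^(Lᵢ/10) = 0.9·10^(68.2/10) + 6·10^(77.6/10) + 1.8·10^(85.0/10) + 3.8·10^(66.3/10) = 9.366e+08.
L_eq = 10·log₁₀(9.366e+08/12.5) = 78.75 dB(A).

78.7 dB(A)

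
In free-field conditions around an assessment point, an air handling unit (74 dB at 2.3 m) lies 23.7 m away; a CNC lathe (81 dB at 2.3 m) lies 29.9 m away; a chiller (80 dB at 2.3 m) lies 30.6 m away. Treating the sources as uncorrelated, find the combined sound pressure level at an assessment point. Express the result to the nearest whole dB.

62 dB

Propagate each source to the receiver with L = L_ref − 20·log₁₀(r/r_ref), then add intensities.
air handling unit: 74 − 20·log₁₀(23.7/2.3) = 74 − 20.26 = 53.74 dB.
CNC lathe: 81 − 20·log₁₀(29.9/2.3) = 81 − 22.28 = 58.72 dB.
chiller: 80 − 20·log₁₀(30.6/2.3) = 80 − 22.48 = 57.52 dB.
Σ 10^(L/10) = 1.546e+06 → L_total = 10·log₁₀(1.546e+06) = 61.89 dB.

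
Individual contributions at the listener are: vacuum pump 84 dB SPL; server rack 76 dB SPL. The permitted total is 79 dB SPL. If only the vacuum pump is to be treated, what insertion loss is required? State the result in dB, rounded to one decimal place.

Everything except the vacuum pump sums to 10^(76/10) = 3.981e+07 in linear terms, 76.00 dB SPL.
The limit corresponds to 10^(79/10) = 7.943e+07; subtracting the fixed part leaves 3.962e+07 for the vacuum pump, i.e. 75.98 dB SPL.
Required insertion loss = 84 − 75.98 = 8.02 dB.

8.0 dB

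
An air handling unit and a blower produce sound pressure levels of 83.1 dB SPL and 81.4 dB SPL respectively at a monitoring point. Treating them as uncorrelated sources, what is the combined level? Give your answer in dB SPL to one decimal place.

85.3 dB SPL

Incoherent sources combine by intensity addition: L_total = 10·log₁₀(Σ 10^(L_i/10)).
Σ 10^(L/10) = 10^(83.1/10) + 10^(81.4/10) = 3.422e+08.
L_total = 10·log₁₀(3.422e+08) = 85.34 dB SPL.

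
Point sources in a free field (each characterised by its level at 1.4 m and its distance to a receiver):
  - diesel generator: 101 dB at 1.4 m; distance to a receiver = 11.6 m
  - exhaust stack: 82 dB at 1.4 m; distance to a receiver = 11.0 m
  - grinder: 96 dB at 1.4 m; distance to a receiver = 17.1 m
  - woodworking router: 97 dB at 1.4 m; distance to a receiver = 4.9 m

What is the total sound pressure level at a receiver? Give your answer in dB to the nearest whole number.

Propagate each source to the receiver with L = L_ref − 20·log₁₀(r/r_ref), then add intensities.
diesel generator: 101 − 20·log₁₀(11.6/1.4) = 101 − 18.37 = 82.63 dB.
exhaust stack: 82 − 20·log₁₀(11.0/1.4) = 82 − 17.91 = 64.09 dB.
grinder: 96 − 20·log₁₀(17.1/1.4) = 96 − 21.74 = 74.26 dB.
woodworking router: 97 − 20·log₁₀(4.9/1.4) = 97 − 10.88 = 86.12 dB.
Σ 10^(L/10) = 6.218e+08 → L_total = 10·log₁₀(6.218e+08) = 87.94 dB.

88 dB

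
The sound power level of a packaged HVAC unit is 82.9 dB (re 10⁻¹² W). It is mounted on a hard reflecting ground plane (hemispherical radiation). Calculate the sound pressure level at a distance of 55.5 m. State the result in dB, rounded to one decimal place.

Free-field hemispherical radiation: L_p = L_w − 10·log₁₀(2π·r²), r = 55.5 m.
2π·r² = 1.935e+04 m², 10·log₁₀ of that is 42.868 dB.
L_p = 82.9 − 42.868 = 40.03 dB.

40.0 dB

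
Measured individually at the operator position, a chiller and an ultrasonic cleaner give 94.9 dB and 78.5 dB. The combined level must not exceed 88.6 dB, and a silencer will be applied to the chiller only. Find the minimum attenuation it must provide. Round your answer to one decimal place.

6.7 dB

Fixed contribution from the other source: Σ 10^(L/10) = 10^(78.5/10) = 7.079e+07 (78.50 dB).
To meet 88.6 dB overall, the treated chiller may contribute at most 10^(88.6/10) − 7.079e+07 = 6.536e+08, i.e. 88.15 dB.
So the chiller must be reduced from 94.9 to 88.15 dB: IL = 6.75 dB.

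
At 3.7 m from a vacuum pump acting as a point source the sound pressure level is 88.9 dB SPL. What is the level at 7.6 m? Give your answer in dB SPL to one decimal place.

82.6 dB SPL

Spherical spreading from a point source gives a 20·log₁₀(r₂/r₁) drop.
L₂ = 88.9 − 20·log₁₀(7.6/3.7) = 88.9 − 6.252 = 82.65 dB SPL.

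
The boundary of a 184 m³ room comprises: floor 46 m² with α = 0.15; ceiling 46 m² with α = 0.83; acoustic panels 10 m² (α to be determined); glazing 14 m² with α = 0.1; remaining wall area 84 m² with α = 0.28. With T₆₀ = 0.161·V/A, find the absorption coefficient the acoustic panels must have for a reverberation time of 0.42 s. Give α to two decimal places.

0.05

A = 0.161·V/T₆₀ = 0.161·184/0.42 = 70.53 m² sabins.
Absorption from the other surfaces = 46·0.15 + 46·0.83 + 14·0.1 + 84·0.28 = 70.00 m², so the acoustic panels must supply 0.53 m² over 10 m².
α = 0.53/10 = 0.053.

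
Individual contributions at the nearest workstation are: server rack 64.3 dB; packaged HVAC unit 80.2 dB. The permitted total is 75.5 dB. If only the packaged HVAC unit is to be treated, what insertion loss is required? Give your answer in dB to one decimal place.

5.0 dB

Everything except the packaged HVAC unit sums to 10^(64.3/10) = 2.692e+06 in linear terms, 64.30 dB.
The limit corresponds to 10^(75.5/10) = 3.548e+07; subtracting the fixed part leaves 3.279e+07 for the packaged HVAC unit, i.e. 75.16 dB.
So the packaged HVAC unit must be reduced from 80.2 to 75.16 dB: IL = 5.04 dB.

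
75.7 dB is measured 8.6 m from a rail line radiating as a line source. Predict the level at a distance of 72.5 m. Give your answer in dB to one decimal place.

Cylindrical spreading from a line source gives a 10·log₁₀(r₂/r₁) drop.
L₂ = 75.7 − 10·log₁₀(72.5/8.6) = 75.7 − 9.258 = 66.44 dB.

66.4 dB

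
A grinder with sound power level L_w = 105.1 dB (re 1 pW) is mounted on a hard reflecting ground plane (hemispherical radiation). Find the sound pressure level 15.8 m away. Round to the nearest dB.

Free-field hemispherical radiation: L_p = L_w − 10·log₁₀(2π·r²), r = 15.8 m.
2π·r² = 1569 m², 10·log₁₀ of that is 31.955 dB.
L_p = 105.1 − 31.955 = 73.15 dB.

73 dB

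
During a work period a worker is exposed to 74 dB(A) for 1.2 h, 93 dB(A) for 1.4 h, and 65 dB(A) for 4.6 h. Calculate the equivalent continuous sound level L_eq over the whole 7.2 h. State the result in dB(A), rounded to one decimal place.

86.0 dB(A)

The energy average is taken in the linear domain: L_eq = 10·log₁₀[(Σ tᵢ·10^(Lᵢ/10))/T], T = 7.2 h.
Σ tᵢ·10^(Lᵢ/10) = 1.2·10^(74/10) + 1.4·10^(93/10) + 4.6·10^(65/10) = 2.838e+09.
L_eq = 10·log₁₀(2.838e+09/7.2) = 85.96 dB(A).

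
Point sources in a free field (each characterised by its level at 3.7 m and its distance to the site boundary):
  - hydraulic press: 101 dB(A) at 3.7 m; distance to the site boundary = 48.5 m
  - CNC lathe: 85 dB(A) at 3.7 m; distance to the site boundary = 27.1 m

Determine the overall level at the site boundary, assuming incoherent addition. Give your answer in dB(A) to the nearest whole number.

First find each source's level at the receiver (point-source: −20·log₁₀(r/r_ref)), then combine on an intensity basis.
hydraulic press: 101 − 20·log₁₀(48.5/3.7) = 101 − 22.35 = 78.65 dB(A).
CNC lathe: 85 − 20·log₁₀(27.1/3.7) = 85 − 17.30 = 67.70 dB(A).
Σ 10^(L/10) = 7.916e+07 → L_total = 10·log₁₀(7.916e+07) = 78.99 dB(A).

79 dB(A)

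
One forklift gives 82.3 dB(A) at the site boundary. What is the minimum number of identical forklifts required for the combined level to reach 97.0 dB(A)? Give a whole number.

Need L₁ + 10·log₁₀ N ≥ 97.0, i.e. log₁₀ N ≥ 1.47.
N ≥ 10^(14.7/10) = 29.512, so N = 30.

30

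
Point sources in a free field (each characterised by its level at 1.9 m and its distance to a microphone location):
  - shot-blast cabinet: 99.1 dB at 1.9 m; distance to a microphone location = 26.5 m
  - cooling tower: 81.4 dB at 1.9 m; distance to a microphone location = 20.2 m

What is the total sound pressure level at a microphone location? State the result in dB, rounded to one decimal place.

76.3 dB

Propagate each source to the receiver with L = L_ref − 20·log₁₀(r/r_ref), then add intensities.
shot-blast cabinet: 99.1 − 20·log₁₀(26.5/1.9) = 99.1 − 22.89 = 76.21 dB.
cooling tower: 81.4 − 20·log₁₀(20.2/1.9) = 81.4 − 20.53 = 60.87 dB.
Σ 10^(L/10) = 4.301e+07 → L_total = 10·log₁₀(4.301e+07) = 76.34 dB.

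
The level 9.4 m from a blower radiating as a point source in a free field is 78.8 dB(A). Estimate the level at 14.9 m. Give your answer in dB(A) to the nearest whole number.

75 dB(A)

Point-source attenuation: ΔL = 20·log₁₀(r₂/r₁) = 20·log₁₀(14.9/9.4) = 4.001 dB.
L₂ = 78.8 − 20·log₁₀(14.9/9.4) = 78.8 − 4.001 = 74.80 dB(A).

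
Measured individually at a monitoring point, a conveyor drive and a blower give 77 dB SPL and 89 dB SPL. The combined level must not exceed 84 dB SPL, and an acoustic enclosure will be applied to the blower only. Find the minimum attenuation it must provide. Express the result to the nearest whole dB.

6 dB

The untreated sources together contribute 10^(77/10) = 5.012e+07, i.e. 77.00 dB SPL.
The limit corresponds to 10^(84/10) = 2.512e+08; subtracting the fixed part leaves 2.011e+08 for the blower, i.e. 83.03 dB SPL.
Required insertion loss = 89 − 83.03 = 5.97 dB.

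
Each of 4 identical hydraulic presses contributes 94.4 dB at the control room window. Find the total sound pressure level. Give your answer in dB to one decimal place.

100.4 dB

With 4 equal, uncorrelated contributions the intensity is 4× that of one unit, giving a rise of 10·log₁₀ 4.
L_total = 94.4 + 10·log₁₀(4) = 94.4 + 6.021 = 100.42 dB.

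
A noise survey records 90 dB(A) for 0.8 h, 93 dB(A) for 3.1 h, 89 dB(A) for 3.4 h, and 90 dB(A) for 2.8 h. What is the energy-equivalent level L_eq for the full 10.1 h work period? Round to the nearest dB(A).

91 dB(A)

The energy average is taken in the linear domain: L_eq = 10·log₁₀[(Σ tᵢ·10^(Lᵢ/10))/T], T = 10.1 h.
Σ tᵢ·10^(Lᵢ/10) = 0.8·10^(90/10) + 3.1·10^(93/10) + 3.4·10^(89/10) + 2.8·10^(90/10) = 1.249e+10.
L_eq = 10·log₁₀(1.249e+10/10.1) = 90.92 dB(A).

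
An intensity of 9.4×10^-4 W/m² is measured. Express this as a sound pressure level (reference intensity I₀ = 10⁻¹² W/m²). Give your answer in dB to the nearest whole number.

I/I₀ = 9.4×10^-4/10⁻¹² = 9.4×10^8, and L = 10·log₁₀(I/I₀).
L = 10·(0.9731 + 8) = 89.73 dB.

90 dB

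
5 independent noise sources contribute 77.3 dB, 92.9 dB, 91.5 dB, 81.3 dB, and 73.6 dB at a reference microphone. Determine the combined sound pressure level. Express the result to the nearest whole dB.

96 dB

Incoherent sources combine by intensity addition: L_total = 10·log₁₀(Σ 10^(L_i/10)).
Σ 10^(L/10) = 10^(77.3/10) + 10^(92.9/10) + 10^(91.5/10) + 10^(81.3/10) + 10^(73.6/10) = 3.574e+09.
L_total = 10·log₁₀(3.574e+09) = 95.53 dB.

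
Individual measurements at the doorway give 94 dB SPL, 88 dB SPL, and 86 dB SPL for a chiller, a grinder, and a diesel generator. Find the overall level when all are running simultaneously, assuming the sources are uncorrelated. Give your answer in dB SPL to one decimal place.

For uncorrelated sources the intensities add, so convert each level to linear form, sum, and take 10·log₁₀ of the total.
Σ 10^(L/10) = 10^(94/10) + 10^(88/10) + 10^(86/10) = 3.541e+09.
L_total = 10·log₁₀(3.541e+09) = 95.49 dB SPL.

95.5 dB SPL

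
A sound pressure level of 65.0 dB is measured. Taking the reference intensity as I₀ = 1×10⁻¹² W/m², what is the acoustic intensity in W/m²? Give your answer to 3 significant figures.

3.16e-06 W/m²

I/I₀ = 10^(65.0/10) = 3.162e+06, so I = 3.162e+06 × 10⁻¹² W/m².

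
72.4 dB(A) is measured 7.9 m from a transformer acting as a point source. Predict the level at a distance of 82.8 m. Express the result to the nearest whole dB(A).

52 dB(A)

For a point source, L₂ = L₁ − 20·log₁₀(r₂/r₁).
L₂ = 72.4 − 20·log₁₀(82.8/7.9) = 72.4 − 20.408 = 51.99 dB(A).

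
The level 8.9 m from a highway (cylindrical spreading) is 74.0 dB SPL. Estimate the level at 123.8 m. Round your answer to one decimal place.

62.6 dB SPL

For a line source, L₂ = L₁ − 10·log₁₀(r₂/r₁).
L₂ = 74.0 − 10·log₁₀(123.8/8.9) = 74.0 − 11.433 = 62.57 dB SPL.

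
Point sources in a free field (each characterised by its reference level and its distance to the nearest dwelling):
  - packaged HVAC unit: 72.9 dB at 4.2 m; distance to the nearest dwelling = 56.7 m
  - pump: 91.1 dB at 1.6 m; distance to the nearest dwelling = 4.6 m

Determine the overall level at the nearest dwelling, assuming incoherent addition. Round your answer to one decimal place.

81.9 dB

Apply inverse-square spreading to bring every level to the receiver, then sum 10^(L/10).
packaged HVAC unit: 72.9 − 20·log₁₀(56.7/4.2) = 72.9 − 22.61 = 50.29 dB.
pump: 91.1 − 20·log₁₀(4.6/1.6) = 91.1 − 9.17 = 81.93 dB.
Σ 10^(L/10) = 1.560e+08 → L_total = 10·log₁₀(1.560e+08) = 81.93 dB.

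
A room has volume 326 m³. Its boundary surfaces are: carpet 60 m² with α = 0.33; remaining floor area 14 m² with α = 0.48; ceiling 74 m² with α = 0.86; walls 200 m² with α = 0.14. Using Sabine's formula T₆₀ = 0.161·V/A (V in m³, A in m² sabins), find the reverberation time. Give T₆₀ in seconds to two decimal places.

0.44 s

Summing Sᵢαᵢ: 60·0.33 + 14·0.48 + 74·0.86 + 200·0.14 = 118.16 m².
T₆₀ = 0.161·V/A = 0.161·326/118.16 = 0.444 s.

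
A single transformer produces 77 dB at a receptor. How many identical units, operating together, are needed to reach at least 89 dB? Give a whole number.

Need L₁ + 10·log₁₀ N ≥ 89, i.e. log₁₀ N ≥ 1.20.
N ≥ 10^(12.0/10) = 15.849, so N = 16.

16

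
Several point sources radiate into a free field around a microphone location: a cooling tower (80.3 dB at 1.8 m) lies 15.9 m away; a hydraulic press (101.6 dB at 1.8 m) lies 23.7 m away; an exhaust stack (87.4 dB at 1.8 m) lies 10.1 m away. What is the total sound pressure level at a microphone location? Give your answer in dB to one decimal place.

80.1 dB

Propagate each source to the receiver with L = L_ref − 20·log₁₀(r/r_ref), then add intensities.
cooling tower: 80.3 − 20·log₁₀(15.9/1.8) = 80.3 − 18.92 = 61.38 dB.
hydraulic press: 101.6 − 20·log₁₀(23.7/1.8) = 101.6 − 22.39 = 79.21 dB.
exhaust stack: 87.4 − 20·log₁₀(10.1/1.8) = 87.4 − 14.98 = 72.42 dB.
Σ 10^(L/10) = 1.022e+08 → L_total = 10·log₁₀(1.022e+08) = 80.09 dB.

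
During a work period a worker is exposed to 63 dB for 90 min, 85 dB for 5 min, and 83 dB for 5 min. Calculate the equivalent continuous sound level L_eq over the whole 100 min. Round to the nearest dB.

L_eq = 10·log₁₀[(1/T)·Σ tᵢ·10^(Lᵢ/10)] with T = 100 min.
Σ tᵢ·10^(Lᵢ/10) = 90·10^(63/10) + 5·10^(85/10) + 5·10^(83/10) = 2.758e+09.
L_eq = 10·log₁₀(2.758e+09/100) = 74.41 dB.

74 dB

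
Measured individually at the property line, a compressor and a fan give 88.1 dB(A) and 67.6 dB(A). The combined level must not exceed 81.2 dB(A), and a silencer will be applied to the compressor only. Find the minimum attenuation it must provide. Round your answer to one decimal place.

Fixed contribution from the other source: Σ 10^(L/10) = 10^(67.6/10) = 5.754e+06 (67.60 dB(A)).
To meet 81.2 dB(A) overall, the treated compressor may contribute at most 10^(81.2/10) − 5.754e+06 = 1.261e+08, i.e. 81.01 dB(A).
Required insertion loss = 88.1 − 81.01 = 7.09 dB.

7.1 dB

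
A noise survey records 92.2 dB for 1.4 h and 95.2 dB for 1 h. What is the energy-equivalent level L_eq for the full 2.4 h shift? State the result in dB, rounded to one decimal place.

93.7 dB

Weight each interval's intensity by its duration and average over T = 2.4 h:
Σ tᵢ·10^(Lᵢ/10) = 1.4·10^(92.2/10) + 1·10^(95.2/10) = 5.635e+09.
L_eq = 10·log₁₀(5.635e+09/2.4) = 93.71 dB.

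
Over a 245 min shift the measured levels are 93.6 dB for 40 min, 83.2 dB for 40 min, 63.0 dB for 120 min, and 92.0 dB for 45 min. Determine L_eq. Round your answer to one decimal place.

Weight each interval's intensity by its duration and average over T = 245 min:
Σ tᵢ·10^(Lᵢ/10) = 40·10^(93.6/10) + 40·10^(83.2/10) + 120·10^(63.0/10) + 45·10^(92.0/10) = 1.716e+11.
L_eq = 10·log₁₀(1.716e+11/245) = 88.45 dB.

88.5 dB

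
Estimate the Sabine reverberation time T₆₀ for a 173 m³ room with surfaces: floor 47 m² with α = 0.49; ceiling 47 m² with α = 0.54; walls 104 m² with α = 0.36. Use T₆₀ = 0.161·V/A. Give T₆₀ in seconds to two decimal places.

Summing Sᵢαᵢ: 47·0.49 + 47·0.54 + 104·0.36 = 85.85 m².
T₆₀ = 0.161·V/A = 0.161·173/85.85 = 0.324 s.

0.32 s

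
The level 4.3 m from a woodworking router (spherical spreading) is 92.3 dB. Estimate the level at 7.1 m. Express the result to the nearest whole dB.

Spherical spreading from a point source gives a 20·log₁₀(r₂/r₁) drop.
L₂ = 92.3 − 20·log₁₀(7.1/4.3) = 92.3 − 4.356 = 87.94 dB.

88 dB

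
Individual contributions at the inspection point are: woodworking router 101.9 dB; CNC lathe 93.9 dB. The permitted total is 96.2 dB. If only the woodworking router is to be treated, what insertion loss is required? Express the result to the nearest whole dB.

The untreated sources together contribute 10^(93.9/10) = 2.455e+09, i.e. 93.90 dB.
To meet 96.2 dB overall, the treated woodworking router may contribute at most 10^(96.2/10) − 2.455e+09 = 1.714e+09, i.e. 92.34 dB.
Required insertion loss = 101.9 − 92.34 = 9.56 dB.

10 dB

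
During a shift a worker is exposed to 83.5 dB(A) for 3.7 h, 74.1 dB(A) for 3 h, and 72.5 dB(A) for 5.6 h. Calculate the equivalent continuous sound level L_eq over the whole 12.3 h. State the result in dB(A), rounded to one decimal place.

L_eq = 10·log₁₀[(1/T)·Σ tᵢ·10^(Lᵢ/10)] with T = 12.3 h.
Σ tᵢ·10^(Lᵢ/10) = 3.7·10^(83.5/10) + 3·10^(74.1/10) + 5.6·10^(72.5/10) = 1.005e+09.
L_eq = 10·log₁₀(1.005e+09/12.3) = 79.12 dB(A).

79.1 dB(A)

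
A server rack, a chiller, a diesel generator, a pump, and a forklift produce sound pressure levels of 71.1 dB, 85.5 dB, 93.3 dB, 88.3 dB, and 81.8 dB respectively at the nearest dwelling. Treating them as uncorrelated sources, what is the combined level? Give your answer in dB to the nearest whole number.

Incoherent sources combine by intensity addition: L_total = 10·log₁₀(Σ 10^(L_i/10)).
Σ 10^(L/10) = 10^(71.1/10) + 10^(85.5/10) + 10^(93.3/10) + 10^(88.3/10) + 10^(81.8/10) = 3.333e+09.
L_total = 10·log₁₀(3.333e+09) = 95.23 dB.

95 dB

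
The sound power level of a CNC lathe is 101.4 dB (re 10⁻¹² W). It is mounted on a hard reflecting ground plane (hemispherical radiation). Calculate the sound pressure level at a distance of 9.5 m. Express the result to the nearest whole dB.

L_p = L_w − 10·log₁₀(2π·r²) with r = 9.5 m.
2π·r² = 567.1 m², 10·log₁₀ of that is 27.536 dB.
L_p = 101.4 − 27.536 = 73.86 dB.

74 dB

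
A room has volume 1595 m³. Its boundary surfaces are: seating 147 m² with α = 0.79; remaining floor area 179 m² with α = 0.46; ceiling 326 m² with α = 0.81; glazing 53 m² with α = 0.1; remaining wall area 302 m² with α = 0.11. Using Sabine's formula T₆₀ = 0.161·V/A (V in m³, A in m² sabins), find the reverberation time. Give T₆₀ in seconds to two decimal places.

0.51 s

A = Σ Sᵢαᵢ = 147·0.79 + 179·0.46 + 326·0.81 + 53·0.1 + 302·0.11 = 501.05 m².
T₆₀ = 0.161·V/A = 0.161·1595/501.05 = 0.513 s.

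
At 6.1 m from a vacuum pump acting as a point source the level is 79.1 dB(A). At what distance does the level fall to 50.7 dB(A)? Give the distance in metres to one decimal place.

The 28.4 dB drop corresponds to a distance ratio of 10^(28.4/20) for a point source.
r₂ = 6.1·10^((79.1−50.7)/20) = 6.1·10^(28.4/20) = 160.45 m.

160.4 m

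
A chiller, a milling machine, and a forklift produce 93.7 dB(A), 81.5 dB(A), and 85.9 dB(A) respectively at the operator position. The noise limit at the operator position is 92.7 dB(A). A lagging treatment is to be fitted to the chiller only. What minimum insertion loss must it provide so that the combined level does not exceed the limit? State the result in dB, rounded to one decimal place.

The untreated sources together contribute 10^(81.5/10) + 10^(85.9/10) = 5.303e+08, i.e. 87.25 dB(A).
To meet 92.7 dB(A) overall, the treated chiller may contribute at most 10^(92.7/10) − 5.303e+08 = 1.332e+09, i.e. 91.24 dB(A).
Required insertion loss = 93.7 − 91.24 = 2.46 dB.

2.5 dB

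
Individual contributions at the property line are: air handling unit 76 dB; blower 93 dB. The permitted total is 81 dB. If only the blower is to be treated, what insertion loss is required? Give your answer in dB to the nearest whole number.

Fixed contribution from the other source: Σ 10^(L/10) = 10^(76/10) = 3.981e+07 (76.00 dB).
The limit corresponds to 10^(81/10) = 1.259e+08; subtracting the fixed part leaves 8.608e+07 for the blower, i.e. 79.35 dB.
Required insertion loss = 93 − 79.35 = 13.65 dB.

14 dB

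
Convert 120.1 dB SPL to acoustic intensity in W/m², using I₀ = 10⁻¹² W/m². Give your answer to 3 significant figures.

L = 10·log₁₀(I/I₀) ⇒ I = I₀·10^(L/10) = 10⁻¹² × 10^12.01.

1.02 W/m²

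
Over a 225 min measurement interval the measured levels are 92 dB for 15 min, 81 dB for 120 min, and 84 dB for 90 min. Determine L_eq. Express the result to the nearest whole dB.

Weight each interval's intensity by its duration and average over T = 225 min:
Σ tᵢ·10^(Lᵢ/10) = 15·10^(92/10) + 120·10^(81/10) + 90·10^(84/10) = 6.149e+10.
L_eq = 10·log₁₀(6.149e+10/225) = 84.37 dB.

84 dB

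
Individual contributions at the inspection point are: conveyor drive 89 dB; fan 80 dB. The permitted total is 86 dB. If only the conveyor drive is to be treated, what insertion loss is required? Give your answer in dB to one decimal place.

4.3 dB

Fixed contribution from the other source: Σ 10^(L/10) = 10^(80/10) = 1.000e+08 (80.00 dB).
The limit corresponds to 10^(86/10) = 3.981e+08; subtracting the fixed part leaves 2.981e+08 for the conveyor drive, i.e. 84.74 dB.
Required insertion loss = 89 − 84.74 = 4.26 dB.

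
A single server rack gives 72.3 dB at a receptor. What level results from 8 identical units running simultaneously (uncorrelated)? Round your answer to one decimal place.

81.3 dB

N identical incoherent sources raise the level by 10·log₁₀ N.
L_total = 72.3 + 10·log₁₀(8) = 72.3 + 9.031 = 81.33 dB.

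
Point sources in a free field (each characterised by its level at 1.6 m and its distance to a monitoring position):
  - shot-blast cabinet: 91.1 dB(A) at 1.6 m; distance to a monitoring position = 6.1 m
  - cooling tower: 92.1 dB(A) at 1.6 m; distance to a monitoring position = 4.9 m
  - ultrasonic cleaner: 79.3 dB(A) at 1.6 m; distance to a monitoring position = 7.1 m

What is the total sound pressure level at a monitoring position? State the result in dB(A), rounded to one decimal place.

Apply inverse-square spreading to bring every level to the receiver, then sum 10^(L/10).
shot-blast cabinet: 91.1 − 20·log₁₀(6.1/1.6) = 91.1 − 11.62 = 79.48 dB(A).
cooling tower: 92.1 − 20·log₁₀(4.9/1.6) = 92.1 − 9.72 = 82.38 dB(A).
ultrasonic cleaner: 79.3 − 20·log₁₀(7.1/1.6) = 79.3 − 12.94 = 66.36 dB(A).
Σ 10^(L/10) = 2.659e+08 → L_total = 10·log₁₀(2.659e+08) = 84.25 dB(A).

84.2 dB(A)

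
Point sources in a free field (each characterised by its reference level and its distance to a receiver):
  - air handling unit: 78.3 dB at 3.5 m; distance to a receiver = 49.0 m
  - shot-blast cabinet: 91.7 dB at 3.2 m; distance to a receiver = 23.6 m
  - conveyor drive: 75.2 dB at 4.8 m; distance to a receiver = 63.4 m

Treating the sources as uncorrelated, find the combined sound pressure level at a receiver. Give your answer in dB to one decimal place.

74.4 dB

Propagate each source to the receiver with L = L_ref − 20·log₁₀(r/r_ref), then add intensities.
air handling unit: 78.3 − 20·log₁₀(49.0/3.5) = 78.3 − 22.92 = 55.38 dB.
shot-blast cabinet: 91.7 − 20·log₁₀(23.6/3.2) = 91.7 − 17.36 = 74.34 dB.
conveyor drive: 75.2 − 20·log₁₀(63.4/4.8) = 75.2 − 22.42 = 52.78 dB.
Σ 10^(L/10) = 2.773e+07 → L_total = 10·log₁₀(2.773e+07) = 74.43 dB.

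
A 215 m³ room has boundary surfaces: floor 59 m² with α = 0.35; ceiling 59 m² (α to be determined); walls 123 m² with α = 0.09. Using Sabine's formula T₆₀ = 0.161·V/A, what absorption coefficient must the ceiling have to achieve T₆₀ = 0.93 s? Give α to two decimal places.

0.09

A = 0.161·V/T₆₀ = 0.161·215/0.93 = 37.22 m² sabins.
Absorption from the other surfaces = 59·0.35 + 123·0.09 = 31.72 m², so the ceiling must supply 5.50 m² over 59 m².
α = 5.50/59 = 0.093.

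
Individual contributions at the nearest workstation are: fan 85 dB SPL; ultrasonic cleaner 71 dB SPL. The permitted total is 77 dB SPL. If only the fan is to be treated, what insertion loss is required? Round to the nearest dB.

Fixed contribution from the other source: Σ 10^(L/10) = 10^(71/10) = 1.259e+07 (71.00 dB SPL).
The limit corresponds to 10^(77/10) = 5.012e+07; subtracting the fixed part leaves 3.753e+07 for the fan, i.e. 75.74 dB SPL.
Required insertion loss = 85 − 75.74 = 9.26 dB.

9 dB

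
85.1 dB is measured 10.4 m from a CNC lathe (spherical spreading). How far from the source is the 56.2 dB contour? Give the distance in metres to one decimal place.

289.8 m

The 28.9 dB drop corresponds to a distance ratio of 10^(28.9/20) for a point source.
r₂ = 10.4·10^((85.1−56.2)/20) = 10.4·10^(28.9/20) = 289.76 m.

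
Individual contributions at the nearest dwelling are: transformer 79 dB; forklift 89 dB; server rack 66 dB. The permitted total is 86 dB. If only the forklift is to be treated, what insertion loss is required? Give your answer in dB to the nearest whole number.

4 dB

Everything except the forklift sums to 10^(79/10) + 10^(66/10) = 8.341e+07 in linear terms, 79.21 dB.
The limit corresponds to 10^(86/10) = 3.981e+08; subtracting the fixed part leaves 3.147e+08 for the forklift, i.e. 84.98 dB.
So the forklift must be reduced from 89 to 84.98 dB: IL = 4.02 dB.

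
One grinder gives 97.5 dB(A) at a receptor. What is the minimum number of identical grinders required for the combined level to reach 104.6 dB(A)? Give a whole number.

Need L₁ + 10·log₁₀ N ≥ 104.6, i.e. log₁₀ N ≥ 0.71.
N ≥ 10^(7.1/10) = 5.129, so N = 6.

6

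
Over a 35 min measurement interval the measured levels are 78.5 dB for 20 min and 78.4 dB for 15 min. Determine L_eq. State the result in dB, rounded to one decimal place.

L_eq = 10·log₁₀[(1/T)·Σ tᵢ·10^(Lᵢ/10)] with T = 35 min.
Σ tᵢ·10^(Lᵢ/10) = 20·10^(78.5/10) + 15·10^(78.4/10) = 2.454e+09.
L_eq = 10·log₁₀(2.454e+09/35) = 78.46 dB.

78.5 dB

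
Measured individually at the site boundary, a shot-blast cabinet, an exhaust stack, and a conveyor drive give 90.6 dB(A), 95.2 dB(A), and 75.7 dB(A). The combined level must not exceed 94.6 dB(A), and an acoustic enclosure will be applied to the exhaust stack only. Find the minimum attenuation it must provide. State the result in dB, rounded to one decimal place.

The untreated sources together contribute 10^(90.6/10) + 10^(75.7/10) = 1.185e+09, i.e. 90.74 dB(A).
The limit corresponds to 10^(94.6/10) = 2.884e+09; subtracting the fixed part leaves 1.699e+09 for the exhaust stack, i.e. 92.30 dB(A).
Required insertion loss = 95.2 − 92.30 = 2.90 dB.

2.9 dB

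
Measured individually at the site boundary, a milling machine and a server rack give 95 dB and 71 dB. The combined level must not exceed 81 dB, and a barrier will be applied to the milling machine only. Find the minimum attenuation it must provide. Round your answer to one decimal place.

14.5 dB

Everything except the milling machine sums to 10^(71/10) = 1.259e+07 in linear terms, 71.00 dB.
The limit corresponds to 10^(81/10) = 1.259e+08; subtracting the fixed part leaves 1.133e+08 for the milling machine, i.e. 80.54 dB.
So the milling machine must be reduced from 95 to 80.54 dB: IL = 14.46 dB.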